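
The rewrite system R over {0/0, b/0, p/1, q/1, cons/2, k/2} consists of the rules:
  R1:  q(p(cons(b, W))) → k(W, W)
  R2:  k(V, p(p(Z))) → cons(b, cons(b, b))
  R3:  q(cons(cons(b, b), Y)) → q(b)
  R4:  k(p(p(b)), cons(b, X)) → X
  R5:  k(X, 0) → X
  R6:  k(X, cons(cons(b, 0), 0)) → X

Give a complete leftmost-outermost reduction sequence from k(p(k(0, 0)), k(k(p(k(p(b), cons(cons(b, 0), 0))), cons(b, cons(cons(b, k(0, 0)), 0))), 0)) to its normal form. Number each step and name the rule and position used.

1. k(p(k(0, 0)), k(k(p(k(p(b), cons(cons(b, 0), 0))), cons(b, cons(cons(b, k(0, 0)), 0))), 0))  →  k(p(0), k(k(p(k(p(b), cons(cons(b, 0), 0))), cons(b, cons(cons(b, k(0, 0)), 0))), 0))   [R5 at 1.1]
2. k(p(0), k(k(p(k(p(b), cons(cons(b, 0), 0))), cons(b, cons(cons(b, k(0, 0)), 0))), 0))  →  k(p(0), k(p(k(p(b), cons(cons(b, 0), 0))), cons(b, cons(cons(b, k(0, 0)), 0))))   [R5 at 2]
3. k(p(0), k(p(k(p(b), cons(cons(b, 0), 0))), cons(b, cons(cons(b, k(0, 0)), 0))))  →  k(p(0), k(p(p(b)), cons(b, cons(cons(b, k(0, 0)), 0))))   [R6 at 2.1.1]
4. k(p(0), k(p(p(b)), cons(b, cons(cons(b, k(0, 0)), 0))))  →  k(p(0), cons(cons(b, k(0, 0)), 0))   [R4 at 2]
5. k(p(0), cons(cons(b, k(0, 0)), 0))  →  k(p(0), cons(cons(b, 0), 0))   [R5 at 2.1.2]
6. k(p(0), cons(cons(b, 0), 0))  →  p(0)   [R6 at ε]

p(0)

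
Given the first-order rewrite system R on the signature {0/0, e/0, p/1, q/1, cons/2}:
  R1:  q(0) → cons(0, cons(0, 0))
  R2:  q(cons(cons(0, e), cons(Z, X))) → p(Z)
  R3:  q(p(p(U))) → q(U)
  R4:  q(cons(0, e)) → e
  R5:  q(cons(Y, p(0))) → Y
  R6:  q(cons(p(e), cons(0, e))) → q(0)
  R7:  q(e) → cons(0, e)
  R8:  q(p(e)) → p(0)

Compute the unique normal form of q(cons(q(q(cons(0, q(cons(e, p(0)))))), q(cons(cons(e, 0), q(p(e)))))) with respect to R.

p(e)

1. q(cons(q(q(cons(0, q(cons(e, p(0)))))), q(cons(cons(e, 0), q(p(e))))))  →  q(cons(q(q(cons(0, e))), q(cons(cons(e, 0), q(p(e))))))   [R5 at 1.1.1.1.2]
2. q(cons(q(q(cons(0, e))), q(cons(cons(e, 0), q(p(e))))))  →  q(cons(q(e), q(cons(cons(e, 0), q(p(e))))))   [R4 at 1.1.1]
3. q(cons(q(e), q(cons(cons(e, 0), q(p(e))))))  →  q(cons(cons(0, e), q(cons(cons(e, 0), q(p(e))))))   [R7 at 1.1]
4. q(cons(cons(0, e), q(cons(cons(e, 0), q(p(e))))))  →  q(cons(cons(0, e), q(cons(cons(e, 0), p(0)))))   [R8 at 1.2.1.2]
5. q(cons(cons(0, e), q(cons(cons(e, 0), p(0)))))  →  q(cons(cons(0, e), cons(e, 0)))   [R5 at 1.2]
6. q(cons(cons(0, e), cons(e, 0)))  →  p(e)   [R2 at ε]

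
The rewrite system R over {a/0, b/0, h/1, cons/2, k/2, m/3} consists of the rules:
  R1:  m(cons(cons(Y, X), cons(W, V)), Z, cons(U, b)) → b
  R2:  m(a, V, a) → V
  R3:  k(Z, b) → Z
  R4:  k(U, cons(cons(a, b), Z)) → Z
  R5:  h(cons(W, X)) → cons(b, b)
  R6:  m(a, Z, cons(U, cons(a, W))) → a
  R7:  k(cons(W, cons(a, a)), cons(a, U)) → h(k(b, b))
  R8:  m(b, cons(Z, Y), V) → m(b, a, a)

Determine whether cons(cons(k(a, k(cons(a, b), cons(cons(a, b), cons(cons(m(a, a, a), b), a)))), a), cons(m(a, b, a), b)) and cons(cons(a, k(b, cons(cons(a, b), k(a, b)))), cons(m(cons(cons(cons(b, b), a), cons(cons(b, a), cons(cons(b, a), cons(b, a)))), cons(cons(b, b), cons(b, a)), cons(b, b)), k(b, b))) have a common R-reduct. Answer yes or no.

Reduce t₁ = cons(cons(k(a, k(cons(a, b), cons(cons(a, b), cons(cons(m(a, a, a), b), a)))), a), cons(m(a, b, a), b)):
1. cons(cons(k(a, k(cons(a, b), cons(cons(a, b), cons(cons(m(a, a, a), b), a)))), a), cons(m(a, b, a), b))  →  cons(cons(k(a, cons(cons(m(a, a, a), b), a)), a), cons(m(a, b, a), b))   [R4 at 1.1.2]
2. cons(cons(k(a, cons(cons(m(a, a, a), b), a)), a), cons(m(a, b, a), b))  →  cons(cons(k(a, cons(cons(a, b), a)), a), cons(m(a, b, a), b))   [R2 at 1.1.2.1.1]
3. cons(cons(k(a, cons(cons(a, b), a)), a), cons(m(a, b, a), b))  →  cons(cons(a, a), cons(m(a, b, a), b))   [R4 at 1.1]
4. cons(cons(a, a), cons(m(a, b, a), b))  →  cons(cons(a, a), cons(b, b))   [R2 at 2.1]

Reduce t₂ = cons(cons(a, k(b, cons(cons(a, b), k(a, b)))), cons(m(cons(cons(cons(b, b), a), cons(cons(b, a), cons(cons(b, a), cons(b, a)))), cons(cons(b, b), cons(b, a)), cons(b, b)), k(b, b))):
1. cons(cons(a, k(b, cons(cons(a, b), k(a, b)))), cons(m(cons(cons(cons(b, b), a), cons(cons(b, a), cons(cons(b, a), cons(b, a)))), cons(cons(b, b), cons(b, a)), cons(b, b)), k(b, b)))  →  cons(cons(a, k(a, b)), cons(m(cons(cons(cons(b, b), a), cons(cons(b, a), cons(cons(b, a), cons(b, a)))), cons(cons(b, b), cons(b, a)), cons(b, b)), k(b, b)))   [R4 at 1.2]
2. cons(cons(a, k(a, b)), cons(m(cons(cons(cons(b, b), a), cons(cons(b, a), cons(cons(b, a), cons(b, a)))), cons(cons(b, b), cons(b, a)), cons(b, b)), k(b, b)))  →  cons(cons(a, a), cons(m(cons(cons(cons(b, b), a), cons(cons(b, a), cons(cons(b, a), cons(b, a)))), cons(cons(b, b), cons(b, a)), cons(b, b)), k(b, b)))   [R3 at 1.2]
3. cons(cons(a, a), cons(m(cons(cons(cons(b, b), a), cons(cons(b, a), cons(cons(b, a), cons(b, a)))), cons(cons(b, b), cons(b, a)), cons(b, b)), k(b, b)))  →  cons(cons(a, a), cons(b, k(b, b)))   [R1 at 2.1]
4. cons(cons(a, a), cons(b, k(b, b)))  →  cons(cons(a, a), cons(b, b))   [R3 at 2.2]

yes — NF(t₁) = cons(cons(a, a), cons(b, b)), NF(t₂) = cons(cons(a, a), cons(b, b))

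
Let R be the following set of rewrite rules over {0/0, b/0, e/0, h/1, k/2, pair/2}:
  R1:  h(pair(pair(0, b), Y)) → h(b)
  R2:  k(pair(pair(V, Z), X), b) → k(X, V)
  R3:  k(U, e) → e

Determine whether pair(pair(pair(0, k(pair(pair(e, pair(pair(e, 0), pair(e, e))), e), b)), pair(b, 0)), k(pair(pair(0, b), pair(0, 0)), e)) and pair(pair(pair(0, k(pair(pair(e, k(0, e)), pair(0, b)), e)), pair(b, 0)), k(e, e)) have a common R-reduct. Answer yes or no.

yes — NF(t₁) = pair(pair(pair(0, e), pair(b, 0)), e), NF(t₂) = pair(pair(pair(0, e), pair(b, 0)), e)

Reduce t₁ = pair(pair(pair(0, k(pair(pair(e, pair(pair(e, 0), pair(e, e))), e), b)), pair(b, 0)), k(pair(pair(0, b), pair(0, 0)), e)):
1. pair(pair(pair(0, k(pair(pair(e, pair(pair(e, 0), pair(e, e))), e), b)), pair(b, 0)), k(pair(pair(0, b), pair(0, 0)), e))  →  pair(pair(pair(0, k(e, e)), pair(b, 0)), k(pair(pair(0, b), pair(0, 0)), e))   [R2 at 1.1.2]
2. pair(pair(pair(0, k(e, e)), pair(b, 0)), k(pair(pair(0, b), pair(0, 0)), e))  →  pair(pair(pair(0, e), pair(b, 0)), k(pair(pair(0, b), pair(0, 0)), e))   [R3 at 1.1.2]
3. pair(pair(pair(0, e), pair(b, 0)), k(pair(pair(0, b), pair(0, 0)), e))  →  pair(pair(pair(0, e), pair(b, 0)), e)   [R3 at 2]

Reduce t₂ = pair(pair(pair(0, k(pair(pair(e, k(0, e)), pair(0, b)), e)), pair(b, 0)), k(e, e)):
1. pair(pair(pair(0, k(pair(pair(e, k(0, e)), pair(0, b)), e)), pair(b, 0)), k(e, e))  →  pair(pair(pair(0, e), pair(b, 0)), k(e, e))   [R3 at 1.1.2]
2. pair(pair(pair(0, e), pair(b, 0)), k(e, e))  →  pair(pair(pair(0, e), pair(b, 0)), e)   [R3 at 2]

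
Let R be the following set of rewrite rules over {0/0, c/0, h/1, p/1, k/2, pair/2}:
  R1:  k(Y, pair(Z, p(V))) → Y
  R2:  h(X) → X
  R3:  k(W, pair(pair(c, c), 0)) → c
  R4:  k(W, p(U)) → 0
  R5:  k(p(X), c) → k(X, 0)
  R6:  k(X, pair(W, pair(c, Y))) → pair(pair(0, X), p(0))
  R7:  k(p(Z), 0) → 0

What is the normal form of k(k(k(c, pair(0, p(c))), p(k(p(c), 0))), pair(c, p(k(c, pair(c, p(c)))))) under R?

0

1. k(k(k(c, pair(0, p(c))), p(k(p(c), 0))), pair(c, p(k(c, pair(c, p(c))))))  →  k(k(c, pair(0, p(c))), p(k(p(c), 0)))   [R1 at ε]
2. k(k(c, pair(0, p(c))), p(k(p(c), 0)))  →  0   [R4 at ε]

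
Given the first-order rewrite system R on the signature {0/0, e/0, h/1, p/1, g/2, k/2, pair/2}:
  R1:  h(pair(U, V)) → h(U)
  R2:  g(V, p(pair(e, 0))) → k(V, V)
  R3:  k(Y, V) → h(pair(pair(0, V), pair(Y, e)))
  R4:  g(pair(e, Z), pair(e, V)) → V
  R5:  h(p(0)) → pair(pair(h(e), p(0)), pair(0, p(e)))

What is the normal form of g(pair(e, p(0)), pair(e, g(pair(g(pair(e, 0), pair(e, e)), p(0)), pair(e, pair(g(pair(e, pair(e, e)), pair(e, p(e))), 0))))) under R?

1. g(pair(e, p(0)), pair(e, g(pair(g(pair(e, 0), pair(e, e)), p(0)), pair(e, pair(g(pair(e, pair(e, e)), pair(e, p(e))), 0)))))  →  g(pair(g(pair(e, 0), pair(e, e)), p(0)), pair(e, pair(g(pair(e, pair(e, e)), pair(e, p(e))), 0)))   [R4 at ε]
2. g(pair(g(pair(e, 0), pair(e, e)), p(0)), pair(e, pair(g(pair(e, pair(e, e)), pair(e, p(e))), 0)))  →  g(pair(e, p(0)), pair(e, pair(g(pair(e, pair(e, e)), pair(e, p(e))), 0)))   [R4 at 1.1]
3. g(pair(e, p(0)), pair(e, pair(g(pair(e, pair(e, e)), pair(e, p(e))), 0)))  →  pair(g(pair(e, pair(e, e)), pair(e, p(e))), 0)   [R4 at ε]
4. pair(g(pair(e, pair(e, e)), pair(e, p(e))), 0)  →  pair(p(e), 0)   [R4 at 1]

pair(p(e), 0)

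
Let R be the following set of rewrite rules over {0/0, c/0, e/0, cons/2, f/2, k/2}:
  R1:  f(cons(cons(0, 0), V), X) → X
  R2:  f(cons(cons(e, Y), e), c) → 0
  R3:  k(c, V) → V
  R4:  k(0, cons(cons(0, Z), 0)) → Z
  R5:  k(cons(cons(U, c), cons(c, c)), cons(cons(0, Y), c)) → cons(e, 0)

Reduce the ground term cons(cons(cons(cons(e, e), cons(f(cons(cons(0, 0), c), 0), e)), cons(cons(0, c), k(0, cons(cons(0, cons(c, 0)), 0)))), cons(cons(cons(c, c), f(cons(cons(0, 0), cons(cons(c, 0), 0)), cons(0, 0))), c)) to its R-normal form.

1. cons(cons(cons(cons(e, e), cons(f(cons(cons(0, 0), c), 0), e)), cons(cons(0, c), k(0, cons(cons(0, cons(c, 0)), 0)))), cons(cons(cons(c, c), f(cons(cons(0, 0), cons(cons(c, 0), 0)), cons(0, 0))), c))  →  cons(cons(cons(cons(e, e), cons(0, e)), cons(cons(0, c), k(0, cons(cons(0, cons(c, 0)), 0)))), cons(cons(cons(c, c), f(cons(cons(0, 0), cons(cons(c, 0), 0)), cons(0, 0))), c))   [R1 at 1.1.2.1]
2. cons(cons(cons(cons(e, e), cons(0, e)), cons(cons(0, c), k(0, cons(cons(0, cons(c, 0)), 0)))), cons(cons(cons(c, c), f(cons(cons(0, 0), cons(cons(c, 0), 0)), cons(0, 0))), c))  →  cons(cons(cons(cons(e, e), cons(0, e)), cons(cons(0, c), cons(c, 0))), cons(cons(cons(c, c), f(cons(cons(0, 0), cons(cons(c, 0), 0)), cons(0, 0))), c))   [R4 at 1.2.2]
3. cons(cons(cons(cons(e, e), cons(0, e)), cons(cons(0, c), cons(c, 0))), cons(cons(cons(c, c), f(cons(cons(0, 0), cons(cons(c, 0), 0)), cons(0, 0))), c))  →  cons(cons(cons(cons(e, e), cons(0, e)), cons(cons(0, c), cons(c, 0))), cons(cons(cons(c, c), cons(0, 0)), c))   [R1 at 2.1.2]

cons(cons(cons(cons(e, e), cons(0, e)), cons(cons(0, c), cons(c, 0))), cons(cons(cons(c, c), cons(0, 0)), c))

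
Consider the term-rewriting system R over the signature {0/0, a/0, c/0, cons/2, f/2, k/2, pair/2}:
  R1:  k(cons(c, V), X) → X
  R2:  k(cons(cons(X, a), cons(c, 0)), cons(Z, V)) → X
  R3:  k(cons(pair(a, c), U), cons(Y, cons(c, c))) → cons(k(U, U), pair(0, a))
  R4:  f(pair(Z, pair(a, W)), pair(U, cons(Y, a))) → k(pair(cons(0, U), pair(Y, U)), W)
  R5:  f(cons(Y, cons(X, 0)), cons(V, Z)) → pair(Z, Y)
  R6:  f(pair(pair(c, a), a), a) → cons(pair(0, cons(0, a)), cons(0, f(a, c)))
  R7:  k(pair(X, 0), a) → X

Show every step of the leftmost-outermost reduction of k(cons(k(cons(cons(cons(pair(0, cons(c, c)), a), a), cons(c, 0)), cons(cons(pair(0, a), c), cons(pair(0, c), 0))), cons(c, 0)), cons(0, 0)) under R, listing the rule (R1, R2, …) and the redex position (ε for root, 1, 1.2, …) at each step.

1. k(cons(k(cons(cons(cons(pair(0, cons(c, c)), a), a), cons(c, 0)), cons(cons(pair(0, a), c), cons(pair(0, c), 0))), cons(c, 0)), cons(0, 0))  →  k(cons(cons(pair(0, cons(c, c)), a), cons(c, 0)), cons(0, 0))   [R2 at 1.1]
2. k(cons(cons(pair(0, cons(c, c)), a), cons(c, 0)), cons(0, 0))  →  pair(0, cons(c, c))   [R2 at ε]

pair(0, cons(c, c))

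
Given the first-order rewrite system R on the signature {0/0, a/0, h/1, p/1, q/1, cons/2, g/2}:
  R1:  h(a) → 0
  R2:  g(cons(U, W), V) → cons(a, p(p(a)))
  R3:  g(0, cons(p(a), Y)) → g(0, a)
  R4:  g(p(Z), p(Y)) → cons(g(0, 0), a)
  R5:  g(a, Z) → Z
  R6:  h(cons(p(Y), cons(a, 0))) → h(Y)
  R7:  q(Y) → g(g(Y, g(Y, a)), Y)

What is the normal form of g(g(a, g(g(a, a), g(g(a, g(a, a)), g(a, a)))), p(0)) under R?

1. g(g(a, g(g(a, a), g(g(a, g(a, a)), g(a, a)))), p(0))  →  g(g(g(a, a), g(g(a, g(a, a)), g(a, a))), p(0))   [R5 at 1]
2. g(g(g(a, a), g(g(a, g(a, a)), g(a, a))), p(0))  →  g(g(a, g(g(a, g(a, a)), g(a, a))), p(0))   [R5 at 1.1]
3. g(g(a, g(g(a, g(a, a)), g(a, a))), p(0))  →  g(g(g(a, g(a, a)), g(a, a)), p(0))   [R5 at 1]
4. g(g(g(a, g(a, a)), g(a, a)), p(0))  →  g(g(g(a, a), g(a, a)), p(0))   [R5 at 1.1]
5. g(g(g(a, a), g(a, a)), p(0))  →  g(g(a, g(a, a)), p(0))   [R5 at 1.1]
6. g(g(a, g(a, a)), p(0))  →  g(g(a, a), p(0))   [R5 at 1]
7. g(g(a, a), p(0))  →  g(a, p(0))   [R5 at 1]
8. g(a, p(0))  →  p(0)   [R5 at ε]

p(0)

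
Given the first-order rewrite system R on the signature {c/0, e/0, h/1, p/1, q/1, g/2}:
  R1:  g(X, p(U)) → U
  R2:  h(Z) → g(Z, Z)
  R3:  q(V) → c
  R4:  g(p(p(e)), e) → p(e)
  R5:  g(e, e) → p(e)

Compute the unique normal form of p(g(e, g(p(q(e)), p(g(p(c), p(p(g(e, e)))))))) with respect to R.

1. p(g(e, g(p(q(e)), p(g(p(c), p(p(g(e, e))))))))  →  p(g(e, g(p(c), p(p(g(e, e))))))   [R1 at 1.2]
2. p(g(e, g(p(c), p(p(g(e, e))))))  →  p(g(e, p(g(e, e))))   [R1 at 1.2]
3. p(g(e, p(g(e, e))))  →  p(g(e, e))   [R1 at 1]
4. p(g(e, e))  →  p(p(e))   [R5 at 1]

p(p(e))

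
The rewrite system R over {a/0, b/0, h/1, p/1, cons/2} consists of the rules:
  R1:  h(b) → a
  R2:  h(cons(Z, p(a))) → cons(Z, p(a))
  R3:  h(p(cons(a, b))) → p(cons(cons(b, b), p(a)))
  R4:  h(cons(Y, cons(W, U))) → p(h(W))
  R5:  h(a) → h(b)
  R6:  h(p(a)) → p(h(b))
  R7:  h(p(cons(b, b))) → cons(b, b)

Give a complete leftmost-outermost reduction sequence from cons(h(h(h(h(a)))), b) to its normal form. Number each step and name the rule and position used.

1. cons(h(h(h(h(a)))), b)  →  cons(h(h(h(h(b)))), b)   [R5 at 1.1.1.1]
2. cons(h(h(h(h(b)))), b)  →  cons(h(h(h(a))), b)   [R1 at 1.1.1.1]
3. cons(h(h(h(a))), b)  →  cons(h(h(h(b))), b)   [R5 at 1.1.1]
4. cons(h(h(h(b))), b)  →  cons(h(h(a)), b)   [R1 at 1.1.1]
5. cons(h(h(a)), b)  →  cons(h(h(b)), b)   [R5 at 1.1]
6. cons(h(h(b)), b)  →  cons(h(a), b)   [R1 at 1.1]
7. cons(h(a), b)  →  cons(h(b), b)   [R5 at 1]
8. cons(h(b), b)  →  cons(a, b)   [R1 at 1]

cons(a, b)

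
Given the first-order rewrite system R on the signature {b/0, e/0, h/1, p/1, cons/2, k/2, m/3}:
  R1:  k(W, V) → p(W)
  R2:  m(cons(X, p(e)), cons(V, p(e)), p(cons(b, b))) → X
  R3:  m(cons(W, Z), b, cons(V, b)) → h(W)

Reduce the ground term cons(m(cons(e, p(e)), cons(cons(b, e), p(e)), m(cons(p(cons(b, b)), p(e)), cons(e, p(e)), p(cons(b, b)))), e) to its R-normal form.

1. cons(m(cons(e, p(e)), cons(cons(b, e), p(e)), m(cons(p(cons(b, b)), p(e)), cons(e, p(e)), p(cons(b, b)))), e)  →  cons(m(cons(e, p(e)), cons(cons(b, e), p(e)), p(cons(b, b))), e)   [R2 at 1.3]
2. cons(m(cons(e, p(e)), cons(cons(b, e), p(e)), p(cons(b, b))), e)  →  cons(e, e)   [R2 at 1]

cons(e, e)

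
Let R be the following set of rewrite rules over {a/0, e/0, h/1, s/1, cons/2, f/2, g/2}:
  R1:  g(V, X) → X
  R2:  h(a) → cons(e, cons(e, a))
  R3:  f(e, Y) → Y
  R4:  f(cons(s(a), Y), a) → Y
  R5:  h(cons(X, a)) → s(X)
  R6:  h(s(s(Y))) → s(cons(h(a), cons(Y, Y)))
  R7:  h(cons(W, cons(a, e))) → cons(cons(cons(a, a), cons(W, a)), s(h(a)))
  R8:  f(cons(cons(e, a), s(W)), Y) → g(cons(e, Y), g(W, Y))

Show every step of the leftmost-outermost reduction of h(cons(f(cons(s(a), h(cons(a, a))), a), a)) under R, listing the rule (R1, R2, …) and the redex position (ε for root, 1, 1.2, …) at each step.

1. h(cons(f(cons(s(a), h(cons(a, a))), a), a))  →  s(f(cons(s(a), h(cons(a, a))), a))   [R5 at ε]
2. s(f(cons(s(a), h(cons(a, a))), a))  →  s(h(cons(a, a)))   [R4 at 1]
3. s(h(cons(a, a)))  →  s(s(a))   [R5 at 1]

s(s(a))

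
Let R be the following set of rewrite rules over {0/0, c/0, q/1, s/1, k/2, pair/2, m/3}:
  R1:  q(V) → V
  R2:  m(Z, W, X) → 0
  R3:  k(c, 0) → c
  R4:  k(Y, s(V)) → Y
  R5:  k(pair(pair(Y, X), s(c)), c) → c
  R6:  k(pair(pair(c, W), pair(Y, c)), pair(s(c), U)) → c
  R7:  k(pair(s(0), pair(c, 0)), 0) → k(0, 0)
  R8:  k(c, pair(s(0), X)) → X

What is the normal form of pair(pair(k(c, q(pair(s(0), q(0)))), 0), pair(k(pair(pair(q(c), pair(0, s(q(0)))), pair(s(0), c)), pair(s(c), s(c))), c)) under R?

1. pair(pair(k(c, q(pair(s(0), q(0)))), 0), pair(k(pair(pair(q(c), pair(0, s(q(0)))), pair(s(0), c)), pair(s(c), s(c))), c))  →  pair(pair(k(c, pair(s(0), q(0))), 0), pair(k(pair(pair(q(c), pair(0, s(q(0)))), pair(s(0), c)), pair(s(c), s(c))), c))   [R1 at 1.1.2]
2. pair(pair(k(c, pair(s(0), q(0))), 0), pair(k(pair(pair(q(c), pair(0, s(q(0)))), pair(s(0), c)), pair(s(c), s(c))), c))  →  pair(pair(q(0), 0), pair(k(pair(pair(q(c), pair(0, s(q(0)))), pair(s(0), c)), pair(s(c), s(c))), c))   [R8 at 1.1]
3. pair(pair(q(0), 0), pair(k(pair(pair(q(c), pair(0, s(q(0)))), pair(s(0), c)), pair(s(c), s(c))), c))  →  pair(pair(0, 0), pair(k(pair(pair(q(c), pair(0, s(q(0)))), pair(s(0), c)), pair(s(c), s(c))), c))   [R1 at 1.1]
4. pair(pair(0, 0), pair(k(pair(pair(q(c), pair(0, s(q(0)))), pair(s(0), c)), pair(s(c), s(c))), c))  →  pair(pair(0, 0), pair(k(pair(pair(c, pair(0, s(q(0)))), pair(s(0), c)), pair(s(c), s(c))), c))   [R1 at 2.1.1.1.1]
5. pair(pair(0, 0), pair(k(pair(pair(c, pair(0, s(q(0)))), pair(s(0), c)), pair(s(c), s(c))), c))  →  pair(pair(0, 0), pair(c, c))   [R6 at 2.1]

pair(pair(0, 0), pair(c, c))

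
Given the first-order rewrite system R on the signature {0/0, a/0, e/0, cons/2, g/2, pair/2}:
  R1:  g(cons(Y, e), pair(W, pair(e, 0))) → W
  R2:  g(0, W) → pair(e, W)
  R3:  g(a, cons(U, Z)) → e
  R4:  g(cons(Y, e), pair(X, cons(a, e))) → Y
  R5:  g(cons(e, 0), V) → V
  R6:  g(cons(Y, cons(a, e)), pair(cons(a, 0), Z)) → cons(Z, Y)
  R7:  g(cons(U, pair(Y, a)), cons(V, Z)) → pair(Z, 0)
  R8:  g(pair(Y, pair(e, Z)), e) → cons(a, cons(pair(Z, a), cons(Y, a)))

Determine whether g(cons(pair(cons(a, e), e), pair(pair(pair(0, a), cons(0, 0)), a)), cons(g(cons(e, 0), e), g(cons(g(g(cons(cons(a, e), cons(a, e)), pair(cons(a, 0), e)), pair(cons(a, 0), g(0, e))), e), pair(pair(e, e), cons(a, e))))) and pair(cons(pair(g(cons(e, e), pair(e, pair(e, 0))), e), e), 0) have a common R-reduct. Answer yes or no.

yes — NF(t₁) = pair(cons(pair(e, e), e), 0), NF(t₂) = pair(cons(pair(e, e), e), 0)

Reduce t₁ = g(cons(pair(cons(a, e), e), pair(pair(pair(0, a), cons(0, 0)), a)), cons(g(cons(e, 0), e), g(cons(g(g(cons(cons(a, e), cons(a, e)), pair(cons(a, 0), e)), pair(cons(a, 0), g(0, e))), e), pair(pair(e, e), cons(a, e))))):
1. g(cons(pair(cons(a, e), e), pair(pair(pair(0, a), cons(0, 0)), a)), cons(g(cons(e, 0), e), g(cons(g(g(cons(cons(a, e), cons(a, e)), pair(cons(a, 0), e)), pair(cons(a, 0), g(0, e))), e), pair(pair(e, e), cons(a, e)))))  →  pair(g(cons(g(g(cons(cons(a, e), cons(a, e)), pair(cons(a, 0), e)), pair(cons(a, 0), g(0, e))), e), pair(pair(e, e), cons(a, e))), 0)   [R7 at ε]
2. pair(g(cons(g(g(cons(cons(a, e), cons(a, e)), pair(cons(a, 0), e)), pair(cons(a, 0), g(0, e))), e), pair(pair(e, e), cons(a, e))), 0)  →  pair(g(g(cons(cons(a, e), cons(a, e)), pair(cons(a, 0), e)), pair(cons(a, 0), g(0, e))), 0)   [R4 at 1]
3. pair(g(g(cons(cons(a, e), cons(a, e)), pair(cons(a, 0), e)), pair(cons(a, 0), g(0, e))), 0)  →  pair(g(cons(e, cons(a, e)), pair(cons(a, 0), g(0, e))), 0)   [R6 at 1.1]
4. pair(g(cons(e, cons(a, e)), pair(cons(a, 0), g(0, e))), 0)  →  pair(cons(g(0, e), e), 0)   [R6 at 1]
5. pair(cons(g(0, e), e), 0)  →  pair(cons(pair(e, e), e), 0)   [R2 at 1.1]

Reduce t₂ = pair(cons(pair(g(cons(e, e), pair(e, pair(e, 0))), e), e), 0):
1. pair(cons(pair(g(cons(e, e), pair(e, pair(e, 0))), e), e), 0)  →  pair(cons(pair(e, e), e), 0)   [R1 at 1.1.1]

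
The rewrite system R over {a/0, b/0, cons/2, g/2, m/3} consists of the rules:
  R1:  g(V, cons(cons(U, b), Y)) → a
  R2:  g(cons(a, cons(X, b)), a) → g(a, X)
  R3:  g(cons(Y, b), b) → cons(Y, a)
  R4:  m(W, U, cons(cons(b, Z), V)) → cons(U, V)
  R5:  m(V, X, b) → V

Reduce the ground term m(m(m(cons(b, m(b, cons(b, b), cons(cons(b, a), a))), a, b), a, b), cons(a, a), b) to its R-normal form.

cons(b, cons(cons(b, b), a))

1. m(m(m(cons(b, m(b, cons(b, b), cons(cons(b, a), a))), a, b), a, b), cons(a, a), b)  →  m(m(cons(b, m(b, cons(b, b), cons(cons(b, a), a))), a, b), a, b)   [R5 at ε]
2. m(m(cons(b, m(b, cons(b, b), cons(cons(b, a), a))), a, b), a, b)  →  m(cons(b, m(b, cons(b, b), cons(cons(b, a), a))), a, b)   [R5 at ε]
3. m(cons(b, m(b, cons(b, b), cons(cons(b, a), a))), a, b)  →  cons(b, m(b, cons(b, b), cons(cons(b, a), a)))   [R5 at ε]
4. cons(b, m(b, cons(b, b), cons(cons(b, a), a)))  →  cons(b, cons(cons(b, b), a))   [R4 at 2]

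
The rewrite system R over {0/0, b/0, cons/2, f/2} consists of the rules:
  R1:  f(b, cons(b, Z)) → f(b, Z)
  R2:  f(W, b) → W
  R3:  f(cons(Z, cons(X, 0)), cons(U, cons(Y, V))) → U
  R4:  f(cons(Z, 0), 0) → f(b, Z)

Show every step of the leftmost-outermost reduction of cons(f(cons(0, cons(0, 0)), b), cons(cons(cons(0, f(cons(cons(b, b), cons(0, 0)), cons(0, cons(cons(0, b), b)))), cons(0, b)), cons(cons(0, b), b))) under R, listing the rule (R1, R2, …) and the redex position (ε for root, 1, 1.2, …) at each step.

1. cons(f(cons(0, cons(0, 0)), b), cons(cons(cons(0, f(cons(cons(b, b), cons(0, 0)), cons(0, cons(cons(0, b), b)))), cons(0, b)), cons(cons(0, b), b)))  →  cons(cons(0, cons(0, 0)), cons(cons(cons(0, f(cons(cons(b, b), cons(0, 0)), cons(0, cons(cons(0, b), b)))), cons(0, b)), cons(cons(0, b), b)))   [R2 at 1]
2. cons(cons(0, cons(0, 0)), cons(cons(cons(0, f(cons(cons(b, b), cons(0, 0)), cons(0, cons(cons(0, b), b)))), cons(0, b)), cons(cons(0, b), b)))  →  cons(cons(0, cons(0, 0)), cons(cons(cons(0, 0), cons(0, b)), cons(cons(0, b), b)))   [R3 at 2.1.1.2]

cons(cons(0, cons(0, 0)), cons(cons(cons(0, 0), cons(0, b)), cons(cons(0, b), b)))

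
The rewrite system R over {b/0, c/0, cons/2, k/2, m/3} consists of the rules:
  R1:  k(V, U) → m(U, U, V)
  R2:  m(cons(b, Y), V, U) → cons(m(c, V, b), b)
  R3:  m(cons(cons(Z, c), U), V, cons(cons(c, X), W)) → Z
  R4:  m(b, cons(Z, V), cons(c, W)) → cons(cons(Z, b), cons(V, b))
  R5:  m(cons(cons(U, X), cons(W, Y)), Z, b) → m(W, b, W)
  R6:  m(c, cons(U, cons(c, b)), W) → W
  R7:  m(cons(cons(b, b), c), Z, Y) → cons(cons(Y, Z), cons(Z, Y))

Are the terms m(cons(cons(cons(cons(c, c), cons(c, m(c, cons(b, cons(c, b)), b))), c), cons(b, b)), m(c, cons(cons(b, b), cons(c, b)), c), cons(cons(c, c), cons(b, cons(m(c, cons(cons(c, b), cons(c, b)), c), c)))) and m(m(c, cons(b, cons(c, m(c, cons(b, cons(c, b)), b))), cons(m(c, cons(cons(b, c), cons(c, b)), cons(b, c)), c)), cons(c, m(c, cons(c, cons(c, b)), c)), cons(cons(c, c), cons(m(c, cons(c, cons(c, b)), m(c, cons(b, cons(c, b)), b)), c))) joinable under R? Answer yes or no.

Reduce t₁ = m(cons(cons(cons(cons(c, c), cons(c, m(c, cons(b, cons(c, b)), b))), c), cons(b, b)), m(c, cons(cons(b, b), cons(c, b)), c), cons(cons(c, c), cons(b, cons(m(c, cons(cons(c, b), cons(c, b)), c), c)))):
1. m(cons(cons(cons(cons(c, c), cons(c, m(c, cons(b, cons(c, b)), b))), c), cons(b, b)), m(c, cons(cons(b, b), cons(c, b)), c), cons(cons(c, c), cons(b, cons(m(c, cons(cons(c, b), cons(c, b)), c), c))))  →  cons(cons(c, c), cons(c, m(c, cons(b, cons(c, b)), b)))   [R3 at ε]
2. cons(cons(c, c), cons(c, m(c, cons(b, cons(c, b)), b)))  →  cons(cons(c, c), cons(c, b))   [R6 at 2.2]

Reduce t₂ = m(m(c, cons(b, cons(c, m(c, cons(b, cons(c, b)), b))), cons(m(c, cons(cons(b, c), cons(c, b)), cons(b, c)), c)), cons(c, m(c, cons(c, cons(c, b)), c)), cons(cons(c, c), cons(m(c, cons(c, cons(c, b)), m(c, cons(b, cons(c, b)), b)), c))):
1. m(m(c, cons(b, cons(c, m(c, cons(b, cons(c, b)), b))), cons(m(c, cons(cons(b, c), cons(c, b)), cons(b, c)), c)), cons(c, m(c, cons(c, cons(c, b)), c)), cons(cons(c, c), cons(m(c, cons(c, cons(c, b)), m(c, cons(b, cons(c, b)), b)), c)))  →  m(m(c, cons(b, cons(c, b)), cons(m(c, cons(cons(b, c), cons(c, b)), cons(b, c)), c)), cons(c, m(c, cons(c, cons(c, b)), c)), cons(cons(c, c), cons(m(c, cons(c, cons(c, b)), m(c, cons(b, cons(c, b)), b)), c)))   [R6 at 1.2.2.2]
2. m(m(c, cons(b, cons(c, b)), cons(m(c, cons(cons(b, c), cons(c, b)), cons(b, c)), c)), cons(c, m(c, cons(c, cons(c, b)), c)), cons(cons(c, c), cons(m(c, cons(c, cons(c, b)), m(c, cons(b, cons(c, b)), b)), c)))  →  m(cons(m(c, cons(cons(b, c), cons(c, b)), cons(b, c)), c), cons(c, m(c, cons(c, cons(c, b)), c)), cons(cons(c, c), cons(m(c, cons(c, cons(c, b)), m(c, cons(b, cons(c, b)), b)), c)))   [R6 at 1]
3. m(cons(m(c, cons(cons(b, c), cons(c, b)), cons(b, c)), c), cons(c, m(c, cons(c, cons(c, b)), c)), cons(cons(c, c), cons(m(c, cons(c, cons(c, b)), m(c, cons(b, cons(c, b)), b)), c)))  →  m(cons(cons(b, c), c), cons(c, m(c, cons(c, cons(c, b)), c)), cons(cons(c, c), cons(m(c, cons(c, cons(c, b)), m(c, cons(b, cons(c, b)), b)), c)))   [R6 at 1.1]
4. m(cons(cons(b, c), c), cons(c, m(c, cons(c, cons(c, b)), c)), cons(cons(c, c), cons(m(c, cons(c, cons(c, b)), m(c, cons(b, cons(c, b)), b)), c)))  →  b   [R3 at ε]

no — NF(t₁) = cons(cons(c, c), cons(c, b)), NF(t₂) = b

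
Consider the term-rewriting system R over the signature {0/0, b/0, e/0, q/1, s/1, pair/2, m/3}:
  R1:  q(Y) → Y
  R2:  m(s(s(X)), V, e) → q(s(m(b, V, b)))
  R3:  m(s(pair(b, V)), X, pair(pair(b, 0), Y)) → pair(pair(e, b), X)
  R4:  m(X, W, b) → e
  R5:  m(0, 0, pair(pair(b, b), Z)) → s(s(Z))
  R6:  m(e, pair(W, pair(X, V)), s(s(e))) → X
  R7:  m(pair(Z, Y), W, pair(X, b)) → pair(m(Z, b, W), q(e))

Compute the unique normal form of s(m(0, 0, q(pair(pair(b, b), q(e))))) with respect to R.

1. s(m(0, 0, q(pair(pair(b, b), q(e)))))  →  s(m(0, 0, pair(pair(b, b), q(e))))   [R1 at 1.3]
2. s(m(0, 0, pair(pair(b, b), q(e))))  →  s(s(s(q(e))))   [R5 at 1]
3. s(s(s(q(e))))  →  s(s(s(e)))   [R1 at 1.1.1]

s(s(s(e)))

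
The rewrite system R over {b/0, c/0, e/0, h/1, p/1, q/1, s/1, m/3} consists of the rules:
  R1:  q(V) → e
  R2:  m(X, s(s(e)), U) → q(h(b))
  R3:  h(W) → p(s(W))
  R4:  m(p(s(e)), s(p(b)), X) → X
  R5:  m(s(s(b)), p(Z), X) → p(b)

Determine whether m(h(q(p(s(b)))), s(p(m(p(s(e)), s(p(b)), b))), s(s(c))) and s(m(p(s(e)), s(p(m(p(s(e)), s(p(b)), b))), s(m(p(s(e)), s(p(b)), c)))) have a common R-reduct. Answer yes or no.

Reduce t₁ = m(h(q(p(s(b)))), s(p(m(p(s(e)), s(p(b)), b))), s(s(c))):
1. m(h(q(p(s(b)))), s(p(m(p(s(e)), s(p(b)), b))), s(s(c)))  →  m(p(s(q(p(s(b))))), s(p(m(p(s(e)), s(p(b)), b))), s(s(c)))   [R3 at 1]
2. m(p(s(q(p(s(b))))), s(p(m(p(s(e)), s(p(b)), b))), s(s(c)))  →  m(p(s(e)), s(p(m(p(s(e)), s(p(b)), b))), s(s(c)))   [R1 at 1.1.1]
3. m(p(s(e)), s(p(m(p(s(e)), s(p(b)), b))), s(s(c)))  →  m(p(s(e)), s(p(b)), s(s(c)))   [R4 at 2.1.1]
4. m(p(s(e)), s(p(b)), s(s(c)))  →  s(s(c))   [R4 at ε]

Reduce t₂ = s(m(p(s(e)), s(p(m(p(s(e)), s(p(b)), b))), s(m(p(s(e)), s(p(b)), c)))):
1. s(m(p(s(e)), s(p(m(p(s(e)), s(p(b)), b))), s(m(p(s(e)), s(p(b)), c))))  →  s(m(p(s(e)), s(p(b)), s(m(p(s(e)), s(p(b)), c))))   [R4 at 1.2.1.1]
2. s(m(p(s(e)), s(p(b)), s(m(p(s(e)), s(p(b)), c))))  →  s(s(m(p(s(e)), s(p(b)), c)))   [R4 at 1]
3. s(s(m(p(s(e)), s(p(b)), c)))  →  s(s(c))   [R4 at 1.1]

yes — NF(t₁) = s(s(c)), NF(t₂) = s(s(c))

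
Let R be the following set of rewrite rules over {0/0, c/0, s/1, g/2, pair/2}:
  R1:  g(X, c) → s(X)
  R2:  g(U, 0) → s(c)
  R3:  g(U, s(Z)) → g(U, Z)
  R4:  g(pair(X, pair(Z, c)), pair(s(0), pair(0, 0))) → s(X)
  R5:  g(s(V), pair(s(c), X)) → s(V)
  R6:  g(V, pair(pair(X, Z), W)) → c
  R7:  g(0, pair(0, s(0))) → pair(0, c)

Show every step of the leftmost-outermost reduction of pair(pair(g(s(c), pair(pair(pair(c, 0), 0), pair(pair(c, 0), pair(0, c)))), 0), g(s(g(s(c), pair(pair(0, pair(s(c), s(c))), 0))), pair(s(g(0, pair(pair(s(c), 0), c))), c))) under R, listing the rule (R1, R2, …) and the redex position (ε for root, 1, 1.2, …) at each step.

pair(pair(c, 0), s(c))

1. pair(pair(g(s(c), pair(pair(pair(c, 0), 0), pair(pair(c, 0), pair(0, c)))), 0), g(s(g(s(c), pair(pair(0, pair(s(c), s(c))), 0))), pair(s(g(0, pair(pair(s(c), 0), c))), c)))  →  pair(pair(c, 0), g(s(g(s(c), pair(pair(0, pair(s(c), s(c))), 0))), pair(s(g(0, pair(pair(s(c), 0), c))), c)))   [R6 at 1.1]
2. pair(pair(c, 0), g(s(g(s(c), pair(pair(0, pair(s(c), s(c))), 0))), pair(s(g(0, pair(pair(s(c), 0), c))), c)))  →  pair(pair(c, 0), g(s(c), pair(s(g(0, pair(pair(s(c), 0), c))), c)))   [R6 at 2.1.1]
3. pair(pair(c, 0), g(s(c), pair(s(g(0, pair(pair(s(c), 0), c))), c)))  →  pair(pair(c, 0), g(s(c), pair(s(c), c)))   [R6 at 2.2.1.1]
4. pair(pair(c, 0), g(s(c), pair(s(c), c)))  →  pair(pair(c, 0), s(c))   [R5 at 2]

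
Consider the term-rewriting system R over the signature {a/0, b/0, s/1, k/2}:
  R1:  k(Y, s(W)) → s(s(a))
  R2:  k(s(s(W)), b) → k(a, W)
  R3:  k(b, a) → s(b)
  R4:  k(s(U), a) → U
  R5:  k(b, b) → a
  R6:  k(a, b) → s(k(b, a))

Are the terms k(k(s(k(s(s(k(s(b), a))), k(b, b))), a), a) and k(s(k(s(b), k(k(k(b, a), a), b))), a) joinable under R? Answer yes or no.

yes — NF(t₁) = b, NF(t₂) = b

Reduce t₁ = k(k(s(k(s(s(k(s(b), a))), k(b, b))), a), a):
1. k(k(s(k(s(s(k(s(b), a))), k(b, b))), a), a)  →  k(k(s(s(k(s(b), a))), k(b, b)), a)   [R4 at 1]
2. k(k(s(s(k(s(b), a))), k(b, b)), a)  →  k(k(s(s(b)), k(b, b)), a)   [R4 at 1.1.1.1]
3. k(k(s(s(b)), k(b, b)), a)  →  k(k(s(s(b)), a), a)   [R5 at 1.2]
4. k(k(s(s(b)), a), a)  →  k(s(b), a)   [R4 at 1]
5. k(s(b), a)  →  b   [R4 at ε]

Reduce t₂ = k(s(k(s(b), k(k(k(b, a), a), b))), a):
1. k(s(k(s(b), k(k(k(b, a), a), b))), a)  →  k(s(b), k(k(k(b, a), a), b))   [R4 at ε]
2. k(s(b), k(k(k(b, a), a), b))  →  k(s(b), k(k(s(b), a), b))   [R3 at 2.1.1]
3. k(s(b), k(k(s(b), a), b))  →  k(s(b), k(b, b))   [R4 at 2.1]
4. k(s(b), k(b, b))  →  k(s(b), a)   [R5 at 2]
5. k(s(b), a)  →  b   [R4 at ε]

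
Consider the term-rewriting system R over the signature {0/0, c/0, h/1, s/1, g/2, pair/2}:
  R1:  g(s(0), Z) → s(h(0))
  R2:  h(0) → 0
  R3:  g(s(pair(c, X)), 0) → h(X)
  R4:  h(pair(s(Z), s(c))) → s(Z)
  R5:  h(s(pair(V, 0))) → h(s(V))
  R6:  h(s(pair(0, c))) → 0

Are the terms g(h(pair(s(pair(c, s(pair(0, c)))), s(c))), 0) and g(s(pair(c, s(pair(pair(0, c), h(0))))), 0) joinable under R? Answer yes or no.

Reduce t₁ = g(h(pair(s(pair(c, s(pair(0, c)))), s(c))), 0):
1. g(h(pair(s(pair(c, s(pair(0, c)))), s(c))), 0)  →  g(s(pair(c, s(pair(0, c)))), 0)   [R4 at 1]
2. g(s(pair(c, s(pair(0, c)))), 0)  →  h(s(pair(0, c)))   [R3 at ε]
3. h(s(pair(0, c)))  →  0   [R6 at ε]

Reduce t₂ = g(s(pair(c, s(pair(pair(0, c), h(0))))), 0):
1. g(s(pair(c, s(pair(pair(0, c), h(0))))), 0)  →  h(s(pair(pair(0, c), h(0))))   [R3 at ε]
2. h(s(pair(pair(0, c), h(0))))  →  h(s(pair(pair(0, c), 0)))   [R2 at 1.1.2]
3. h(s(pair(pair(0, c), 0)))  →  h(s(pair(0, c)))   [R5 at ε]
4. h(s(pair(0, c)))  →  0   [R6 at ε]

yes — NF(t₁) = 0, NF(t₂) = 0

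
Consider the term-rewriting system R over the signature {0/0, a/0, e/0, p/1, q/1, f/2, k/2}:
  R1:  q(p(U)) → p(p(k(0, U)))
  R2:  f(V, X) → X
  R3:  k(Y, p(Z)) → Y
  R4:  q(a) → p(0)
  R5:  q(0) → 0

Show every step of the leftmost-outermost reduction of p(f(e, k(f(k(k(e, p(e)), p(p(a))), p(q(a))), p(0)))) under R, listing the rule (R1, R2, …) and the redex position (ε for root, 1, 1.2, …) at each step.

1. p(f(e, k(f(k(k(e, p(e)), p(p(a))), p(q(a))), p(0))))  →  p(k(f(k(k(e, p(e)), p(p(a))), p(q(a))), p(0)))   [R2 at 1]
2. p(k(f(k(k(e, p(e)), p(p(a))), p(q(a))), p(0)))  →  p(f(k(k(e, p(e)), p(p(a))), p(q(a))))   [R3 at 1]
3. p(f(k(k(e, p(e)), p(p(a))), p(q(a))))  →  p(p(q(a)))   [R2 at 1]
4. p(p(q(a)))  →  p(p(p(0)))   [R4 at 1.1]

p(p(p(0)))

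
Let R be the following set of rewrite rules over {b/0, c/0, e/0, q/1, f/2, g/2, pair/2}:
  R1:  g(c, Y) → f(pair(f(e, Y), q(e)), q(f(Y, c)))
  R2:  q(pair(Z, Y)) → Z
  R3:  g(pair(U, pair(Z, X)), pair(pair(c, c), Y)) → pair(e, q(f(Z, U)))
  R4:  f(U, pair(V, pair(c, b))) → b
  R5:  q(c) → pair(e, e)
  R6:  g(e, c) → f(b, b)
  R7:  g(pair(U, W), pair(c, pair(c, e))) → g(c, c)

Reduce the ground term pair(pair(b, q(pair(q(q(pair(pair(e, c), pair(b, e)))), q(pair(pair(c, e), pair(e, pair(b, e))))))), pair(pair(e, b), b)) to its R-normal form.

1. pair(pair(b, q(pair(q(q(pair(pair(e, c), pair(b, e)))), q(pair(pair(c, e), pair(e, pair(b, e))))))), pair(pair(e, b), b))  →  pair(pair(b, q(q(pair(pair(e, c), pair(b, e))))), pair(pair(e, b), b))   [R2 at 1.2]
2. pair(pair(b, q(q(pair(pair(e, c), pair(b, e))))), pair(pair(e, b), b))  →  pair(pair(b, q(pair(e, c))), pair(pair(e, b), b))   [R2 at 1.2.1]
3. pair(pair(b, q(pair(e, c))), pair(pair(e, b), b))  →  pair(pair(b, e), pair(pair(e, b), b))   [R2 at 1.2]

pair(pair(b, e), pair(pair(e, b), b))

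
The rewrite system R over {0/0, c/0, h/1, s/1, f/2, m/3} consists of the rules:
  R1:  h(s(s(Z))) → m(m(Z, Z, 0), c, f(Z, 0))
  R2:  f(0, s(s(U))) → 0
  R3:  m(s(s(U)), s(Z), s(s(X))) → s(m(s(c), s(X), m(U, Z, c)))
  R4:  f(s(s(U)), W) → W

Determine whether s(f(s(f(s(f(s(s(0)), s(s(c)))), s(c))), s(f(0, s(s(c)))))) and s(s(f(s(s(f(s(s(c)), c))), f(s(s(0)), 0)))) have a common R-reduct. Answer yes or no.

yes — NF(t₁) = s(s(0)), NF(t₂) = s(s(0))

Reduce t₁ = s(f(s(f(s(f(s(s(0)), s(s(c)))), s(c))), s(f(0, s(s(c)))))):
1. s(f(s(f(s(f(s(s(0)), s(s(c)))), s(c))), s(f(0, s(s(c))))))  →  s(f(s(f(s(s(s(c))), s(c))), s(f(0, s(s(c))))))   [R4 at 1.1.1.1.1]
2. s(f(s(f(s(s(s(c))), s(c))), s(f(0, s(s(c))))))  →  s(f(s(s(c)), s(f(0, s(s(c))))))   [R4 at 1.1.1]
3. s(f(s(s(c)), s(f(0, s(s(c))))))  →  s(s(f(0, s(s(c)))))   [R4 at 1]
4. s(s(f(0, s(s(c)))))  →  s(s(0))   [R2 at 1.1]

Reduce t₂ = s(s(f(s(s(f(s(s(c)), c))), f(s(s(0)), 0)))):
1. s(s(f(s(s(f(s(s(c)), c))), f(s(s(0)), 0))))  →  s(s(f(s(s(0)), 0)))   [R4 at 1.1]
2. s(s(f(s(s(0)), 0)))  →  s(s(0))   [R4 at 1.1]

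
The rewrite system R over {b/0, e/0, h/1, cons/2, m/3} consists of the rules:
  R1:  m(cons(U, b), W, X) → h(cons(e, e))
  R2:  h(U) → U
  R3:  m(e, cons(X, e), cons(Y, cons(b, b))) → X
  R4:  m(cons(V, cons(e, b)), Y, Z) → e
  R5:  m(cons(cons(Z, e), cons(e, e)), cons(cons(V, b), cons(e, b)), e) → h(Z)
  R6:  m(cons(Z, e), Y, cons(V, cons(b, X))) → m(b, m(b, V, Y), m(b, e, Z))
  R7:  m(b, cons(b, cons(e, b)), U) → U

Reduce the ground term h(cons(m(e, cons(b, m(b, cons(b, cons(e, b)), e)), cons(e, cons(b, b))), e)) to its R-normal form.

cons(b, e)

1. h(cons(m(e, cons(b, m(b, cons(b, cons(e, b)), e)), cons(e, cons(b, b))), e))  →  cons(m(e, cons(b, m(b, cons(b, cons(e, b)), e)), cons(e, cons(b, b))), e)   [R2 at ε]
2. cons(m(e, cons(b, m(b, cons(b, cons(e, b)), e)), cons(e, cons(b, b))), e)  →  cons(m(e, cons(b, e), cons(e, cons(b, b))), e)   [R7 at 1.2.2]
3. cons(m(e, cons(b, e), cons(e, cons(b, b))), e)  →  cons(b, e)   [R3 at 1]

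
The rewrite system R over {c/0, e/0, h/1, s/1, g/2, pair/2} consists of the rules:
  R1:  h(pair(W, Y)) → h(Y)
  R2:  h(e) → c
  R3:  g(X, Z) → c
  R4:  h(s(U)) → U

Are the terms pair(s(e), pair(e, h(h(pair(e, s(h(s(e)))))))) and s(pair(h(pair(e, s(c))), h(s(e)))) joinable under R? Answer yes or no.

no — NF(t₁) = pair(s(e), pair(e, c)), NF(t₂) = s(pair(c, e))

Reduce t₁ = pair(s(e), pair(e, h(h(pair(e, s(h(s(e)))))))):
1. pair(s(e), pair(e, h(h(pair(e, s(h(s(e))))))))  →  pair(s(e), pair(e, h(h(s(h(s(e)))))))   [R1 at 2.2.1]
2. pair(s(e), pair(e, h(h(s(h(s(e)))))))  →  pair(s(e), pair(e, h(h(s(e)))))   [R4 at 2.2.1]
3. pair(s(e), pair(e, h(h(s(e)))))  →  pair(s(e), pair(e, h(e)))   [R4 at 2.2.1]
4. pair(s(e), pair(e, h(e)))  →  pair(s(e), pair(e, c))   [R2 at 2.2]

Reduce t₂ = s(pair(h(pair(e, s(c))), h(s(e)))):
1. s(pair(h(pair(e, s(c))), h(s(e))))  →  s(pair(h(s(c)), h(s(e))))   [R1 at 1.1]
2. s(pair(h(s(c)), h(s(e))))  →  s(pair(c, h(s(e))))   [R4 at 1.1]
3. s(pair(c, h(s(e))))  →  s(pair(c, e))   [R4 at 1.2]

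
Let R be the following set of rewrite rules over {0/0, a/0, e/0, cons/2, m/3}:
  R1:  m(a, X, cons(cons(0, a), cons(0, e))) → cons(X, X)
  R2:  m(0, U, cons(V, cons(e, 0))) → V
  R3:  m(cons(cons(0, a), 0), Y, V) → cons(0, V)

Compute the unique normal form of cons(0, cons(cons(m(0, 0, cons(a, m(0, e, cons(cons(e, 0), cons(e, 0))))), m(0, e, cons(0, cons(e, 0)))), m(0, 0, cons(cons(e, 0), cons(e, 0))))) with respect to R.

cons(0, cons(cons(a, 0), cons(e, 0)))

1. cons(0, cons(cons(m(0, 0, cons(a, m(0, e, cons(cons(e, 0), cons(e, 0))))), m(0, e, cons(0, cons(e, 0)))), m(0, 0, cons(cons(e, 0), cons(e, 0)))))  →  cons(0, cons(cons(m(0, 0, cons(a, cons(e, 0))), m(0, e, cons(0, cons(e, 0)))), m(0, 0, cons(cons(e, 0), cons(e, 0)))))   [R2 at 2.1.1.3.2]
2. cons(0, cons(cons(m(0, 0, cons(a, cons(e, 0))), m(0, e, cons(0, cons(e, 0)))), m(0, 0, cons(cons(e, 0), cons(e, 0)))))  →  cons(0, cons(cons(a, m(0, e, cons(0, cons(e, 0)))), m(0, 0, cons(cons(e, 0), cons(e, 0)))))   [R2 at 2.1.1]
3. cons(0, cons(cons(a, m(0, e, cons(0, cons(e, 0)))), m(0, 0, cons(cons(e, 0), cons(e, 0)))))  →  cons(0, cons(cons(a, 0), m(0, 0, cons(cons(e, 0), cons(e, 0)))))   [R2 at 2.1.2]
4. cons(0, cons(cons(a, 0), m(0, 0, cons(cons(e, 0), cons(e, 0)))))  →  cons(0, cons(cons(a, 0), cons(e, 0)))   [R2 at 2.2]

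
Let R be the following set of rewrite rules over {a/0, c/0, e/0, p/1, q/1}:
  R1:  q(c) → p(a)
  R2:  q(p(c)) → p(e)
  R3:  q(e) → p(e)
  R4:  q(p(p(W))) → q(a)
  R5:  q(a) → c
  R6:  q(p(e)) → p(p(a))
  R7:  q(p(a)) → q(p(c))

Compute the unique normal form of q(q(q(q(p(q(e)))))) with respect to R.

1. q(q(q(q(p(q(e))))))  →  q(q(q(q(p(p(e))))))   [R3 at 1.1.1.1.1]
2. q(q(q(q(p(p(e))))))  →  q(q(q(q(a))))   [R4 at 1.1.1]
3. q(q(q(q(a))))  →  q(q(q(c)))   [R5 at 1.1.1]
4. q(q(q(c)))  →  q(q(p(a)))   [R1 at 1.1]
5. q(q(p(a)))  →  q(q(p(c)))   [R7 at 1]
6. q(q(p(c)))  →  q(p(e))   [R2 at 1]
7. q(p(e))  →  p(p(a))   [R6 at ε]

p(p(a))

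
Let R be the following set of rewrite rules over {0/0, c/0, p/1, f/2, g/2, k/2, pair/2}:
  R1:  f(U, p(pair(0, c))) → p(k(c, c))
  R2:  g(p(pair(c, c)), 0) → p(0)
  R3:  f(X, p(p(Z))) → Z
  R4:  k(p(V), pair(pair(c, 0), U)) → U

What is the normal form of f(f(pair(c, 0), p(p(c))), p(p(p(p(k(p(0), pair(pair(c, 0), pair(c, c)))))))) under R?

1. f(f(pair(c, 0), p(p(c))), p(p(p(p(k(p(0), pair(pair(c, 0), pair(c, c))))))))  →  p(p(k(p(0), pair(pair(c, 0), pair(c, c)))))   [R3 at ε]
2. p(p(k(p(0), pair(pair(c, 0), pair(c, c)))))  →  p(p(pair(c, c)))   [R4 at 1.1]

p(p(pair(c, c)))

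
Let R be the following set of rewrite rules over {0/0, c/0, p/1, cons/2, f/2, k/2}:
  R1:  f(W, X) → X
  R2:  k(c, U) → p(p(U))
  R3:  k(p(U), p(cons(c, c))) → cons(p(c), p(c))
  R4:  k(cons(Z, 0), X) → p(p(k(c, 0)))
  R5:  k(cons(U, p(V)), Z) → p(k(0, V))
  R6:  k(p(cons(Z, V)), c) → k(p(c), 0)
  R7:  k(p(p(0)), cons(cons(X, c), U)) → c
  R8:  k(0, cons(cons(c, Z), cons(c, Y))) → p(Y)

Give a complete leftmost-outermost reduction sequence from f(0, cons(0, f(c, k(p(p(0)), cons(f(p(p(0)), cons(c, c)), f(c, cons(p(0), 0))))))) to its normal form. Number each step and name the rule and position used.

cons(0, c)

1. f(0, cons(0, f(c, k(p(p(0)), cons(f(p(p(0)), cons(c, c)), f(c, cons(p(0), 0)))))))  →  cons(0, f(c, k(p(p(0)), cons(f(p(p(0)), cons(c, c)), f(c, cons(p(0), 0))))))   [R1 at ε]
2. cons(0, f(c, k(p(p(0)), cons(f(p(p(0)), cons(c, c)), f(c, cons(p(0), 0))))))  →  cons(0, k(p(p(0)), cons(f(p(p(0)), cons(c, c)), f(c, cons(p(0), 0)))))   [R1 at 2]
3. cons(0, k(p(p(0)), cons(f(p(p(0)), cons(c, c)), f(c, cons(p(0), 0)))))  →  cons(0, k(p(p(0)), cons(cons(c, c), f(c, cons(p(0), 0)))))   [R1 at 2.2.1]
4. cons(0, k(p(p(0)), cons(cons(c, c), f(c, cons(p(0), 0)))))  →  cons(0, c)   [R7 at 2]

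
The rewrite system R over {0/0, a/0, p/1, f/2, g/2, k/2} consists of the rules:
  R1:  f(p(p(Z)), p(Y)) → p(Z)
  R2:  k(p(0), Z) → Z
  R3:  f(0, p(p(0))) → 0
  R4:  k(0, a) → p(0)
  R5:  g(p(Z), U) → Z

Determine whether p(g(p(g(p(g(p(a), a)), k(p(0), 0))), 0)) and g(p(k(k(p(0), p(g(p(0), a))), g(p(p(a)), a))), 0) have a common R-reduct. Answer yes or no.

yes — NF(t₁) = p(a), NF(t₂) = p(a)

Reduce t₁ = p(g(p(g(p(g(p(a), a)), k(p(0), 0))), 0)):
1. p(g(p(g(p(g(p(a), a)), k(p(0), 0))), 0))  →  p(g(p(g(p(a), a)), k(p(0), 0)))   [R5 at 1]
2. p(g(p(g(p(a), a)), k(p(0), 0)))  →  p(g(p(a), a))   [R5 at 1]
3. p(g(p(a), a))  →  p(a)   [R5 at 1]

Reduce t₂ = g(p(k(k(p(0), p(g(p(0), a))), g(p(p(a)), a))), 0):
1. g(p(k(k(p(0), p(g(p(0), a))), g(p(p(a)), a))), 0)  →  k(k(p(0), p(g(p(0), a))), g(p(p(a)), a))   [R5 at ε]
2. k(k(p(0), p(g(p(0), a))), g(p(p(a)), a))  →  k(p(g(p(0), a)), g(p(p(a)), a))   [R2 at 1]
3. k(p(g(p(0), a)), g(p(p(a)), a))  →  k(p(0), g(p(p(a)), a))   [R5 at 1.1]
4. k(p(0), g(p(p(a)), a))  →  g(p(p(a)), a)   [R2 at ε]
5. g(p(p(a)), a)  →  p(a)   [R5 at ε]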